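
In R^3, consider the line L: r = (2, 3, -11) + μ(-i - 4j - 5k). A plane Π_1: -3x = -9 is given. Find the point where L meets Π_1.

Substitute r = (2, 3, -11) + t(-1, -4, -5) into the plane: -6 + 3t = -9, so t = -1.
Intersection: (2, 3, -11) + (-1)·(-1, -4, -5) = (3, 7, -6).

(3, 7, -6)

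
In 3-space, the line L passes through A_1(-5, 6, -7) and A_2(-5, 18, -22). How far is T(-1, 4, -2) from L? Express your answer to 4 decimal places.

4.2941

A direction vector for L is A_2 − A_1 = (0, 12, -15).
Taking (-5, 6, -7) on L with direction v = (0, 12, -15): w = T − (-5, 6, -7) = (4, -2, 5), and w × v = (-30, 60, 48).
Distance = |w × v| / |v| = √6804 / √369 ≈ 4.2941.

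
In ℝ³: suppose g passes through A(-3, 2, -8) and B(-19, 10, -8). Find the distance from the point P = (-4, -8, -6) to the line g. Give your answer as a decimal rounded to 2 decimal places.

9.60

A direction vector for g is B − A = (-16, 8, 0).
Taking (-3, 2, -8) on g with direction v = (-16, 8, 0): w = P − (-3, 2, -8) = (-1, -10, 2), and w × v = (-16, -32, -168).
Distance = |w × v| / |v| = √29504 / √320 ≈ 9.60.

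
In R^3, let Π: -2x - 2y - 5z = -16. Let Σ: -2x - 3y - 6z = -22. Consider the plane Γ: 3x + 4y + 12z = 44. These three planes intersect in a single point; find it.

Solving the 3×3 linear system -2x - 2y - 5z = -16, -2x - 3y - 6z = -22, 3x + 4y + 12z = 44 (e.g. by elimination or Cramer's rule, determinant = 7) gives (-4, 2, 4).

(-4, 2, 4)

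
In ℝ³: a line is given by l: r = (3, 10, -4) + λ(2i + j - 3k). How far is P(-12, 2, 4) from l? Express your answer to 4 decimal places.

8.8560

Taking (3, 10, -4) on l with direction v = (2, 1, -3): w = P − (3, 10, -4) = (-15, -8, 8), and w × v = (16, -29, 1).
Distance = |w × v| / |v| = √1098 / √14 ≈ 8.8560.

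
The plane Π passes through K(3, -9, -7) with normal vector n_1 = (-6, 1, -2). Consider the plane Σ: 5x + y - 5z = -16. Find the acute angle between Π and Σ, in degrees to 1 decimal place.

65.4

Π: n_1·r = n_1·K gives -6x + y - 2z = -13.
cos θ = |n₁·n₂| / (|n₁||n₂|) = |-19| / (√41 · √51).
θ = arccos(0.41551) ≈ 65.4°.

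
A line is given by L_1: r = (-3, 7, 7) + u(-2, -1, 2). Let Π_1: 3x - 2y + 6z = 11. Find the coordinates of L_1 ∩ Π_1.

(-1, 8, 5)

Substitute r = (-3, 7, 7) + t(-2, -1, 2) into the plane: 19 + 8t = 11, so t = -1.
Intersection: (-3, 7, 7) + (-1)·(-2, -1, 2) = (-1, 8, 5).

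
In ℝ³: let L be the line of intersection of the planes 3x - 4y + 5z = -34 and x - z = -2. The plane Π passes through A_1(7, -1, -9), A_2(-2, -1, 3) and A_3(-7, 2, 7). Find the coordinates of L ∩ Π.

Direction of L: (3, -4, 5) × (1, 0, -1) = (4, 8, 4).
A point on L: solving the two plane equations with x = -7 gives (-7, -3, -5).
A_1A_2 = (-9, 0, 12), A_1A_3 = (-14, 3, 16); a normal to Π is A_1A_2 × A_1A_3 = (-36, -24, -27).
Using A_1: Π has equation -36x - 24y - 27z = 15.
Substitute r = (-7, -3, -5) + t(4, 8, 4) into the plane: 459 + (-444)t = 15, so t = 1.
Intersection: (-7, -3, -5) + 1·(4, 8, 4) = (-3, 5, -1).

(-3, 5, -1)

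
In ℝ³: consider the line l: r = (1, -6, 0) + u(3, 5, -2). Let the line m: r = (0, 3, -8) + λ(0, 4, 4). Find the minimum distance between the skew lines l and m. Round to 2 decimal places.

7.09

Common perpendicular direction n = (3, 5, -2) × (0, 4, 4) = (28, -12, 12).
With w = (0, 3, -8) − (1, -6, 0) = (-1, 9, -8), w · n = -232.
Distance = |w · n| / |n| = |-232| / √1072 ≈ 7.09.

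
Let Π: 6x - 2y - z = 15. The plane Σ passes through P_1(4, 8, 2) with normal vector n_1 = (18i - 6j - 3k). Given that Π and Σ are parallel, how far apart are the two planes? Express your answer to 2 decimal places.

1.41

Σ: n_1·r = n_1·P_1 gives 18x - 6y - 3z = 18.
Rescale Σ by 1/3: 6x - 2y - z = 6. Then distance = |15 − 6| / √41 ≈ 1.41.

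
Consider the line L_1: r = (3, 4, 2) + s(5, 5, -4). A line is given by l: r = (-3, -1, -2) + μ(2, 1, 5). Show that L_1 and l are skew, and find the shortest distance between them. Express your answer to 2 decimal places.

0.25

Common perpendicular direction n = (5, 5, -4) × (2, 1, 5) = (29, -33, -5).
With w = (-3, -1, -2) − (3, 4, 2) = (-6, -5, -4), w · n = 11.
Since n ≠ 0 the lines are not parallel, and w · n = 11 ≠ 0 so they do not intersect; hence they are skew.
Distance = |w · n| / |n| = |11| / √1955 ≈ 0.25.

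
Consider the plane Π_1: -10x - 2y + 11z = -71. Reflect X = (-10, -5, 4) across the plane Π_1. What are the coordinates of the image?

(10, -1, -18)

λ = (n·X − d)/|n|² = (154 − (-71))/225 = 1.
Reflection = X − 2λn = (-10, -5, 4) − 2·(-10, -2, 11) = (10, -1, -18).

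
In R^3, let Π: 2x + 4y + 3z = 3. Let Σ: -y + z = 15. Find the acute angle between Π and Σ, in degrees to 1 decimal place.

82.5

cos θ = |n₁·n₂| / (|n₁||n₂|) = |-1| / (√29 · √2).
θ = arccos(0.13131) ≈ 82.5°.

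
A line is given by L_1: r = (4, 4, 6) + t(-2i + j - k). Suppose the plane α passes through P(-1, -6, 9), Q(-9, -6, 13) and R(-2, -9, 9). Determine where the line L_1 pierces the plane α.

PQ = (-8, 0, 4), PR = (-1, -3, 0); a normal to α is PQ × PR = (12, -4, 24).
Using P: α has equation 12x - 4y + 24z = 228.
Substitute r = (4, 4, 6) + t(-2, 1, -1) into the plane: 176 + (-52)t = 228, so t = -1.
Intersection: (4, 4, 6) + (-1)·(-2, 1, -1) = (6, 3, 7).

(6, 3, 7)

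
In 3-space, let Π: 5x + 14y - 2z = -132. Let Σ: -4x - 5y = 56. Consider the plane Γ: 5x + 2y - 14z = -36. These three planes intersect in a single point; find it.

(-4, -8, 0)

Solving the 3×3 linear system 5x + 14y - 2z = -132, -4x - 5y = 56, 5x + 2y - 14z = -36 (e.g. by elimination or Cramer's rule, determinant = -468) gives (-4, -8, 0).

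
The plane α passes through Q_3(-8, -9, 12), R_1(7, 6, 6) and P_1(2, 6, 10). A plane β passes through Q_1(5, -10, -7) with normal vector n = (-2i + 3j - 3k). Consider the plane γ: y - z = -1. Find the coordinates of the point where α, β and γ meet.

Q_3R_1 = (15, 15, -6), Q_3P_1 = (10, 15, -2); a normal to α is Q_3R_1 × Q_3P_1 = (60, -30, 75).
Using Q_3: α has equation 60x - 30y + 75z = 690.
β: n·r = n·Q_1 gives -2x + 3y - 3z = -19.
Solving the 3×3 linear system 60x - 30y + 75z = 690, -2x + 3y - 3z = -19, y - z = -1 (e.g. by elimination or Cramer's rule, determinant = -90) gives (8, 3, 4).

(8, 3, 4)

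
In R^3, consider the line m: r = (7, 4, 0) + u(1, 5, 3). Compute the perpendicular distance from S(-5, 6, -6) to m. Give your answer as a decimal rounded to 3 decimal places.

13.137

Taking (7, 4, 0) on m with direction v = (1, 5, 3): w = S − (7, 4, 0) = (-12, 2, -6), and w × v = (36, 30, -62).
Distance = |w × v| / |v| = √6040 / √35 ≈ 13.137.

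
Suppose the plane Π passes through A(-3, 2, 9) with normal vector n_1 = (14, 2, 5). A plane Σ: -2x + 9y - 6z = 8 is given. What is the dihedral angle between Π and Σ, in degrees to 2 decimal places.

75.97

Π: n_1·r = n_1·A gives 14x + 2y + 5z = 7.
cos θ = |n₁·n₂| / (|n₁||n₂|) = |-40| / (√225 · √121).
θ = arccos(0.24242) ≈ 75.97°.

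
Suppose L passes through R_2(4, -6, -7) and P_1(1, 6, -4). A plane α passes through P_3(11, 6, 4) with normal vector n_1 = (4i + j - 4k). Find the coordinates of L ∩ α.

A direction vector for L is P_1 − R_2 = (-3, 12, 3).
α: n_1·r = n_1·P_3 gives 4x + y - 4z = 34.
Substitute r = (4, -6, -7) + t(-3, 12, 3) into the plane: 38 + (-12)t = 34, so t = 1/3.
Intersection: (4, -6, -7) + (1/3)·(-3, 12, 3) = (3, -2, -6).

(3, -2, -6)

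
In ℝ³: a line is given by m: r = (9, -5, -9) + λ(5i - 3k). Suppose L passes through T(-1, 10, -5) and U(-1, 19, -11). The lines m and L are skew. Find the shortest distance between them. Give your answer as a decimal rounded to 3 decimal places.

A direction vector for L is U − T = (0, 9, -6).
Common perpendicular direction n = (5, 0, -3) × (0, 9, -6) = (27, 30, 45).
With w = (-1, 10, -5) − (9, -5, -9) = (-10, 15, 4), w · n = 360.
Distance = |w · n| / |n| = |360| / √3654 ≈ 5.956.

5.956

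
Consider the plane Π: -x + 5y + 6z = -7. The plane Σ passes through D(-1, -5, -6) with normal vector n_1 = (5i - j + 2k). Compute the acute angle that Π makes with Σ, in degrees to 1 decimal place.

Σ: n_1·r = n_1·D gives 5x - y + 2z = -12.
cos θ = |n₁·n₂| / (|n₁||n₂|) = |2| / (√62 · √30).
θ = arccos(0.04637) ≈ 87.3°.

87.3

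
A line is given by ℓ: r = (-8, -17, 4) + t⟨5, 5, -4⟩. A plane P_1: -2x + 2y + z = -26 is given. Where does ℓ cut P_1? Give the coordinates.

(7, -2, -8)

Substitute r = (-8, -17, 4) + t(5, 5, -4) into the plane: -14 + (-4)t = -26, so t = 3.
Intersection: (-8, -17, 4) + 3·(5, 5, -4) = (7, -2, -8).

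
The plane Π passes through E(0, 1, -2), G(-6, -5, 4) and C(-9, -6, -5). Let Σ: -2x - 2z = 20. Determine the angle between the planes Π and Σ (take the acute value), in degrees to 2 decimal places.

EG = (-6, -6, 6), EC = (-9, -7, -3); a normal to Π is EG × EC = (60, -72, -12).
Using E: Π has equation 60x - 72y - 12z = -48.
cos θ = |n₁·n₂| / (|n₁||n₂|) = |-96| / (√8928 · √8).
θ = arccos(0.35921) ≈ 68.95°.

68.95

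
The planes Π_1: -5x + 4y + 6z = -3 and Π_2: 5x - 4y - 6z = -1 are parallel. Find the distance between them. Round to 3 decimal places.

0.456

Rescale Π_2 by 1/(-1): -5x + 4y + 6z = 1. Then distance = |-3 − 1| / √77 ≈ 0.456.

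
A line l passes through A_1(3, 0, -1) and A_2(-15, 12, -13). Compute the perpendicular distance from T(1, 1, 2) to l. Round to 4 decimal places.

A direction vector for l is A_2 − A_1 = (-18, 12, -12).
Taking (3, 0, -1) on l with direction v = (-18, 12, -12): w = T − (3, 0, -1) = (-2, 1, 3), and w × v = (-48, -78, -6).
Distance = |w × v| / |v| = √8424 / √612 ≈ 3.7101.

3.7101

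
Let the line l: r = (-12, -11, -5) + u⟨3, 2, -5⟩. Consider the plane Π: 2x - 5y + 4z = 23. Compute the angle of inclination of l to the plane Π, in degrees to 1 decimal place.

sin θ = |n·v| / (|n||v|) = |-24| / (√45 · √38) = 0.58038.
θ ≈ 35.5°.

35.5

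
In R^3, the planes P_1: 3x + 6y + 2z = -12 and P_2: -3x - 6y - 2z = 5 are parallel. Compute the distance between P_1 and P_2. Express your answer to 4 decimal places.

1.0000

Rescale P_2 by 1/(-1): 3x + 6y + 2z = -5. Then distance = |-12 − (-5)| / √49 ≈ 1.0000.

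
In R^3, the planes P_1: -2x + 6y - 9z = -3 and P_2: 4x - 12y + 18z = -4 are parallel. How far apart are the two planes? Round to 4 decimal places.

0.4545

Rescale P_2 by 1/(-2): -2x + 6y - 9z = 2. Then distance = |-3 − 2| / √121 ≈ 0.4545.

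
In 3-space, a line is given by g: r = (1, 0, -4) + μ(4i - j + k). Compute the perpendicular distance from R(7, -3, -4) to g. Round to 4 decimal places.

2.1213

Taking (1, 0, -4) on g with direction v = (4, -1, 1): w = R − (1, 0, -4) = (6, -3, 0), and w × v = (-3, -6, 6).
Distance = |w × v| / |v| = √81 / √18 ≈ 2.1213.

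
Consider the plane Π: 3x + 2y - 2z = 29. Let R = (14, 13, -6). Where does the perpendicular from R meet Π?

(5, 7, 0)

Foot = R − λn with λ = (n·R − d)/|n|² = (80 − 29)/17 = 3.
Foot = (14, 13, -6) − 3·(3, 2, -2) = (5, 7, 0).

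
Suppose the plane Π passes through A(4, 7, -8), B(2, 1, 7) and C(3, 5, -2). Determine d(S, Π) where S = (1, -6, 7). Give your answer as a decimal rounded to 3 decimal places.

3.857

AB = (-2, -6, 15), AC = (-1, -2, 6); a normal to Π is AB × AC = (-6, -3, -2).
Using A: Π has equation -6x - 3y - 2z = -29.
n·S − d = (-6)·(1) + (-3)·(-6) + (-2)·(7) − (-29) = 27; |n| = √49.
Distance = |27| / √49 = 27/√49 ≈ 3.857.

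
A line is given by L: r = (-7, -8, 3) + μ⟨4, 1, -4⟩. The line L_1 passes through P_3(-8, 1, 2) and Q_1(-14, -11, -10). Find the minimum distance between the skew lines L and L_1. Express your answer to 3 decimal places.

7.303

A direction vector for L_1 is Q_1 − P_3 = (-6, -12, -12).
Common perpendicular direction n = (4, 1, -4) × (-6, -12, -12) = (-60, 72, -42).
With w = (-8, 1, 2) − (-7, -8, 3) = (-1, 9, -1), w · n = 750.
Distance = |w · n| / |n| = |750| / √10548 ≈ 7.303.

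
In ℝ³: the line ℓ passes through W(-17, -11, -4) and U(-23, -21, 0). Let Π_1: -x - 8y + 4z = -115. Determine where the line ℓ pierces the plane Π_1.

A direction vector for ℓ is U − W = (-6, -10, 4).
Substitute r = (-17, -11, -4) + t(-6, -10, 4) into the plane: 89 + 102t = -115, so t = -2.
Intersection: (-17, -11, -4) + (-2)·(-6, -10, 4) = (-5, 9, -12).

(-5, 9, -12)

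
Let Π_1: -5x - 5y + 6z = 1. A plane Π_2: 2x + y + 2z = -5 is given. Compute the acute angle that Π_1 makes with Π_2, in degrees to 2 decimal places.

cos θ = |n₁·n₂| / (|n₁||n₂|) = |-3| / (√86 · √9).
θ = arccos(0.10783) ≈ 83.81°.

83.81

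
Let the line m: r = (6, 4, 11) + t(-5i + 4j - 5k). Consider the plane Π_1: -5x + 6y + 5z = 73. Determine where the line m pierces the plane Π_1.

Substitute r = (6, 4, 11) + t(-5, 4, -5) into the plane: 49 + 24t = 73, so t = 1.
Intersection: (6, 4, 11) + 1·(-5, 4, -5) = (1, 8, 6).

(1, 8, 6)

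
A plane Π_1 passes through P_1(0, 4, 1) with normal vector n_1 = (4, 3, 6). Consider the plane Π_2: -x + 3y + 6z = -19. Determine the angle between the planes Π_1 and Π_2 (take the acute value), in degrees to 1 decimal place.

39.3

Π_1: n_1·r = n_1·P_1 gives 4x + 3y + 6z = 18.
cos θ = |n₁·n₂| / (|n₁||n₂|) = |41| / (√61 · √46).
θ = arccos(0.77400) ≈ 39.3°.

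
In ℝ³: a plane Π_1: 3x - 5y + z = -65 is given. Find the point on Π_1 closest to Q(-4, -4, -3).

Foot = Q − λn with λ = (n·Q − d)/|n|² = (5 − (-65))/35 = 2.
Foot = (-4, -4, -3) − 2·(3, -5, 1) = (-10, 6, -5).

(-10, 6, -5)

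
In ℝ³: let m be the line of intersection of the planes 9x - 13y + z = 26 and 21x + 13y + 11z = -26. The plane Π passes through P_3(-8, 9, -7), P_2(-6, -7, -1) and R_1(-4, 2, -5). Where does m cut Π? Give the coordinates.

(2, -1, -5)

Direction of m: (9, -13, 1) × (21, 13, 11) = (-156, -78, 390).
A point on m: solving the two plane equations with x = 0 gives (0, -2, 0).
P_3P_2 = (2, -16, 6), P_3R_1 = (4, -7, 2); a normal to Π is P_3P_2 × P_3R_1 = (10, 20, 50).
Using P_3: Π has equation 10x + 20y + 50z = -250.
Substitute r = (0, -2, 0) + t(-156, -78, 390) into the plane: -40 + 16380t = -250, so t = -1/78.
Intersection: (0, -2, 0) + (-1/78)·(-156, -78, 390) = (2, -1, -5).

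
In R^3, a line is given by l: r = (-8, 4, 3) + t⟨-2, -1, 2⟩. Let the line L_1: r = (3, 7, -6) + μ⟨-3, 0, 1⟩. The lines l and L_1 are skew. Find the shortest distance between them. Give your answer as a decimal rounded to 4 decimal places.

0.7845

Common perpendicular direction n = (-2, -1, 2) × (-3, 0, 1) = (-1, -4, -3).
With w = (3, 7, -6) − (-8, 4, 3) = (11, 3, -9), w · n = 4.
Distance = |w · n| / |n| = |4| / √26 ≈ 0.7845.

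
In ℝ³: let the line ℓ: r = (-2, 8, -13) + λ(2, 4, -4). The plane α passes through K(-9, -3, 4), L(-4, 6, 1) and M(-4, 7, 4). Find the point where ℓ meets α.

KL = (5, 9, -3), KM = (5, 10, 0); a normal to α is KL × KM = (30, -15, 5).
Using K: α has equation 30x - 15y + 5z = -205.
Substitute r = (-2, 8, -13) + t(2, 4, -4) into the plane: -245 + (-20)t = -205, so t = -2.
Intersection: (-2, 8, -13) + (-2)·(2, 4, -4) = (-6, 0, -5).

(-6, 0, -5)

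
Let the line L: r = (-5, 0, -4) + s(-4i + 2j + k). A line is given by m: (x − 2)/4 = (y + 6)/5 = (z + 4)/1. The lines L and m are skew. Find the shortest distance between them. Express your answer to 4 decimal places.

m has direction (4, 5, 1) through (2, -6, -4).
Common perpendicular direction n = (-4, 2, 1) × (4, 5, 1) = (-3, 8, -28).
With w = (2, -6, -4) − (-5, 0, -4) = (7, -6, 0), w · n = -69.
Distance = |w · n| / |n| = |-69| / √857 ≈ 2.3570.

2.3570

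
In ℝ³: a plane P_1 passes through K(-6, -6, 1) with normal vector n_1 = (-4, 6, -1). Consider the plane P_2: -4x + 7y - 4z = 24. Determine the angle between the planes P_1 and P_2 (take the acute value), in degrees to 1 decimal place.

P_1: n_1·r = n_1·K gives -4x + 6y - z = -13.
cos θ = |n₁·n₂| / (|n₁||n₂|) = |62| / (√53 · √81).
θ = arccos(0.94626) ≈ 18.9°.

18.9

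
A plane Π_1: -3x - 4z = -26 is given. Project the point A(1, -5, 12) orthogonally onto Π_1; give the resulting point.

(-2, -5, 8)

Foot = A − λn with λ = (n·A − d)/|n|² = (-51 − (-26))/25 = -1.
Foot = (1, -5, 12) − (-1)·(-3, 0, -4) = (-2, -5, 8).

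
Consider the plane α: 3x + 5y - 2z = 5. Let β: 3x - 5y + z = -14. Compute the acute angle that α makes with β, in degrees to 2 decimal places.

60.42

cos θ = |n₁·n₂| / (|n₁||n₂|) = |-18| / (√38 · √35).
θ = arccos(0.49357) ≈ 60.42°.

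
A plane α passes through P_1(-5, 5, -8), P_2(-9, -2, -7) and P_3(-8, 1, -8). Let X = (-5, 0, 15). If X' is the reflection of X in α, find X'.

(11, -12, -5)

P_1P_2 = (-4, -7, 1), P_1P_3 = (-3, -4, 0); a normal to α is P_1P_2 × P_1P_3 = (4, -3, -5).
Using P_1: α has equation 4x - 3y - 5z = 5.
λ = (n·X − d)/|n|² = (-95 − 5)/50 = -2.
Reflection = X − 2λn = (-5, 0, 15) − (-4)·(4, -3, -5) = (11, -12, -5).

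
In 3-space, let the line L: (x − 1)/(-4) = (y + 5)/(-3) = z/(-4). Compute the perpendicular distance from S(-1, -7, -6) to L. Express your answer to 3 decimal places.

2.963

L has direction (-4, -3, -4) through (1, -5, 0).
Taking (1, -5, 0) on L with direction v = (-4, -3, -4): w = S − (1, -5, 0) = (-2, -2, -6), and w × v = (-10, 16, -2).
Distance = |w × v| / |v| = √360 / √41 ≈ 2.963.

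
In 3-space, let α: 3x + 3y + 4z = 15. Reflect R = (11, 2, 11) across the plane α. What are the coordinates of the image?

(-1, -10, -5)

λ = (n·R − d)/|n|² = (83 − 15)/34 = 2.
Reflection = R − 2λn = (11, 2, 11) − 4·(3, 3, 4) = (-1, -10, -5).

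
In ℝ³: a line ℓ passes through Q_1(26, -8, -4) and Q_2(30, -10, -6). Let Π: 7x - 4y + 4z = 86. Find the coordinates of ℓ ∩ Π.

A direction vector for ℓ is Q_2 − Q_1 = (4, -2, -2).
Substitute r = (26, -8, -4) + t(4, -2, -2) into the plane: 198 + 28t = 86, so t = -4.
Intersection: (26, -8, -4) + (-4)·(4, -2, -2) = (10, 0, 4).

(10, 0, 4)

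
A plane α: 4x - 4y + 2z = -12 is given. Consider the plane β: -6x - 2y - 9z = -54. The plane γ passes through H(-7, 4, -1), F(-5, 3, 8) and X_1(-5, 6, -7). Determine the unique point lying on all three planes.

HF = (2, -1, 9), HX_1 = (2, 2, -6); a normal to γ is HF × HX_1 = (-12, 30, 6).
Using H: γ has equation -12x + 30y + 6z = 198.
Solving the 3×3 linear system 4x - 4y + 2z = -12, -6x - 2y - 9z = -54, -12x + 30y + 6z = 198 (e.g. by elimination or Cramer's rule, determinant = 48) gives (6, 9, 0).

(6, 9, 0)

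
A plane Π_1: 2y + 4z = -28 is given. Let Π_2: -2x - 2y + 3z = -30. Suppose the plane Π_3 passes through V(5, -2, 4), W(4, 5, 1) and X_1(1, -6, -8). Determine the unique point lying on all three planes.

VW = (-1, 7, -3), VX_1 = (-4, -4, -12); a normal to Π_3 is VW × VX_1 = (-96, 0, 32).
Using V: Π_3 has equation -96x + 32z = -352.
Solving the 3×3 linear system 2y + 4z = -28, -2x - 2y + 3z = -30, -96x + 32z = -352 (e.g. by elimination or Cramer's rule, determinant = -1216) gives (1, 2, -8).

(1, 2, -8)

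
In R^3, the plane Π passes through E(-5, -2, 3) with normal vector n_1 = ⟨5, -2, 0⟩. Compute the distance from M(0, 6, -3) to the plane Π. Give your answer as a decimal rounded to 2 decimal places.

1.67

Π: n_1·r = n_1·E gives 5x - 2y = -21.
n·M − d = (5)·(0) + (-2)·(6) + (0)·(-3) − (-21) = 9; |n| = √29.
Distance = |9| / √29 = 9/√29 ≈ 1.67.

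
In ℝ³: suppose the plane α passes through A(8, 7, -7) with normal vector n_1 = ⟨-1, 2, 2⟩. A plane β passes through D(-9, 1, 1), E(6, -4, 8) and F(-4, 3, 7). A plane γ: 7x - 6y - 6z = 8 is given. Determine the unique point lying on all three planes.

(-4, -5, -1)

α: n_1·r = n_1·A gives -x + 2y + 2z = -8.
DE = (15, -5, 7), DF = (5, 2, 6); a normal to β is DE × DF = (-44, -55, 55).
Using D: β has equation -44x - 55y + 55z = 396.
Solving the 3×3 linear system -x + 2y + 2z = -8, -44x - 55y + 55z = 396, 7x - 6y - 6z = 8 (e.g. by elimination or Cramer's rule, determinant = 880) gives (-4, -5, -1).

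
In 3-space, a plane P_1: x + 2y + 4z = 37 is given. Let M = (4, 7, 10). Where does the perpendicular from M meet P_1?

(3, 5, 6)

Foot = M − λn with λ = (n·M − d)/|n|² = (58 − 37)/21 = 1.
Foot = (4, 7, 10) − 1·(1, 2, 4) = (3, 5, 6).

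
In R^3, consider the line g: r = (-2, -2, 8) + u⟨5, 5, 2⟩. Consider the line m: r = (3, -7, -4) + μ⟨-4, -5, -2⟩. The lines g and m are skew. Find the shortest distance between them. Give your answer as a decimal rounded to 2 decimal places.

9.28

Common perpendicular direction n = (5, 5, 2) × (-4, -5, -2) = (0, 2, -5).
With w = (3, -7, -4) − (-2, -2, 8) = (5, -5, -12), w · n = 50.
Distance = |w · n| / |n| = |50| / √29 ≈ 9.28.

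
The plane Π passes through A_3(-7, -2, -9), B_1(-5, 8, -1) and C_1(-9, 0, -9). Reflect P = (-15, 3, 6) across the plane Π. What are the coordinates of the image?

A_3B_1 = (2, 10, 8), A_3C_1 = (-2, 2, 0); a normal to Π is A_3B_1 × A_3C_1 = (-16, -16, 24).
Using A_3: Π has equation -16x - 16y + 24z = -72.
λ = (n·P − d)/|n|² = (336 − (-72))/1088 = 3/8.
Reflection = P − 2λn = (-15, 3, 6) − (3/4)·(-16, -16, 24) = (-3, 15, -12).

(-3, 15, -12)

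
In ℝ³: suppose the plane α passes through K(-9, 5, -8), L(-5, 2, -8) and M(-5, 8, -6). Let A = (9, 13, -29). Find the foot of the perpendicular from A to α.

(3, 5, -5)

KL = (4, -3, 0), KM = (4, 3, 2); a normal to α is KL × KM = (-6, -8, 24).
Using K: α has equation -6x - 8y + 24z = -178.
Foot = A − λn with λ = (n·A − d)/|n|² = (-854 − (-178))/676 = -1.
Foot = (9, 13, -29) − (-1)·(-6, -8, 24) = (3, 5, -5).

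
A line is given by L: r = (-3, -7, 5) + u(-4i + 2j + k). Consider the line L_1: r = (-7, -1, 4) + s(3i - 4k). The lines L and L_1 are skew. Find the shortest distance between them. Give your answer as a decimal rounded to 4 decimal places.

2.4388

Common perpendicular direction n = (-4, 2, 1) × (3, 0, -4) = (-8, -13, -6).
With w = (-7, -1, 4) − (-3, -7, 5) = (-4, 6, -1), w · n = -40.
Distance = |w · n| / |n| = |-40| / √269 ≈ 2.4388.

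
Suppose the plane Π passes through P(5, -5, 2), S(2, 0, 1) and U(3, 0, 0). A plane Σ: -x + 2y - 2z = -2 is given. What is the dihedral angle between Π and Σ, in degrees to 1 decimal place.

PS = (-3, 5, -1), PU = (-2, 5, -2); a normal to Π is PS × PU = (-5, -4, -5).
Using P: Π has equation -5x - 4y - 5z = -15.
cos θ = |n₁·n₂| / (|n₁||n₂|) = |7| / (√66 · √9).
θ = arccos(0.28721) ≈ 73.3°.

73.3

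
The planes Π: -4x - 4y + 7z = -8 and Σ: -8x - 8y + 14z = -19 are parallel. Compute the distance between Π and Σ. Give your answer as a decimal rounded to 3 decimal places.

0.167

Rescale Σ by 1/2: -4x - 4y + 7z = -19/2. Then distance = |-8 − (-19/2)| / √81 ≈ 0.167.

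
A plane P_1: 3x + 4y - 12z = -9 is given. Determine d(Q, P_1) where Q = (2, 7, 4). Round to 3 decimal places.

0.385

n·Q − d = (3)·(2) + (4)·(7) + (-12)·(4) − (-9) = -5; |n| = √169.
Distance = |-5| / √169 = 5/√169 ≈ 0.385.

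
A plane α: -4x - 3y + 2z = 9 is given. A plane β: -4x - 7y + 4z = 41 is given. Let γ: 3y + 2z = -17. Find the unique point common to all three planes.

(4, -7, 2)

Solving the 3×3 linear system -4x - 3y + 2z = 9, -4x - 7y + 4z = 41, 3y + 2z = -17 (e.g. by elimination or Cramer's rule, determinant = 56) gives (4, -7, 2).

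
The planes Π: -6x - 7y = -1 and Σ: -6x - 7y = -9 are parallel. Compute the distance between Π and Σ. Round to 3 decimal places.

Same normal n = (-6, -7, 0) with |n| = √85; distance = |-1 − (-9)| / |n| = 8/√85 ≈ 0.868.

0.868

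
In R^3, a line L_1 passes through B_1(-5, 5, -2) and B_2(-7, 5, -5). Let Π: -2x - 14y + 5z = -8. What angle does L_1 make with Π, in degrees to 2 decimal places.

11.74

A direction vector for L_1 is B_2 − B_1 = (-2, 0, -3).
sin θ = |n·v| / (|n||v|) = |-11| / (√225 · √13) = 0.20339.
θ ≈ 11.74°.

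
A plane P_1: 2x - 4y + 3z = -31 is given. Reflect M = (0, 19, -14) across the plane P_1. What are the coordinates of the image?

(12, -5, 4)

λ = (n·M − d)/|n|² = (-118 − (-31))/29 = -3.
Reflection = M − 2λn = (0, 19, -14) − (-6)·(2, -4, 3) = (12, -5, 4).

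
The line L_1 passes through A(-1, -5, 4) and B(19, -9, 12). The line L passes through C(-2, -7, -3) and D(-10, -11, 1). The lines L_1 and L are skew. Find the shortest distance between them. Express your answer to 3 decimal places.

A direction vector for L_1 is B − A = (20, -4, 8).
A direction vector for L is D − C = (-8, -4, 4).
Common perpendicular direction n = (20, -4, 8) × (-8, -4, 4) = (16, -144, -112).
With w = (-2, -7, -3) − (-1, -5, 4) = (-1, -2, -7), w · n = 1056.
Distance = |w · n| / |n| = |1056| / √33536 ≈ 5.766.

5.766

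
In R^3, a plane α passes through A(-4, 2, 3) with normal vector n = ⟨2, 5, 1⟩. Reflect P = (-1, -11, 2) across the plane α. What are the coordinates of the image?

α: n·r = n·A gives 2x + 5y + z = 5.
λ = (n·P − d)/|n|² = (-55 − 5)/30 = -2.
Reflection = P − 2λn = (-1, -11, 2) − (-4)·(2, 5, 1) = (7, 9, 6).

(7, 9, 6)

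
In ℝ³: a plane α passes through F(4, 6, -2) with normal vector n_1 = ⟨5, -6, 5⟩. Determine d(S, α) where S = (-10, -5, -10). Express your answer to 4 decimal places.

4.7446

α: n_1·r = n_1·F gives 5x - 6y + 5z = -26.
n·S − d = (5)·(-10) + (-6)·(-5) + (5)·(-10) − (-26) = -44; |n| = √86.
Distance = |-44| / √86 = 44/√86 ≈ 4.7446.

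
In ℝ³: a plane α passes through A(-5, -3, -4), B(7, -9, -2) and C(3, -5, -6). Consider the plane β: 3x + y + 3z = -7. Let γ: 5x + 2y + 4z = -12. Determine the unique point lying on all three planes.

(2, -7, -2)

AB = (12, -6, 2), AC = (8, -2, -2); a normal to α is AB × AC = (16, 40, 24).
Using A: α has equation 16x + 40y + 24z = -296.
Solving the 3×3 linear system 16x + 40y + 24z = -296, 3x + y + 3z = -7, 5x + 2y + 4z = -12 (e.g. by elimination or Cramer's rule, determinant = 112) gives (2, -7, -2).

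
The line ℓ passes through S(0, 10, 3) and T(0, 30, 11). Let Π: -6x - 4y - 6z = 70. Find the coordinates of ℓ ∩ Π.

(0, -10, -5)

A direction vector for ℓ is T − S = (0, 20, 8).
Substitute r = (0, 10, 3) + t(0, 20, 8) into the plane: -58 + (-128)t = 70, so t = -1.
Intersection: (0, 10, 3) + (-1)·(0, 20, 8) = (0, -10, -5).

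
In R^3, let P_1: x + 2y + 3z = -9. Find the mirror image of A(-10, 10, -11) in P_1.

λ = (n·A − d)/|n|² = (-23 − (-9))/14 = -1.
Reflection = A − 2λn = (-10, 10, -11) − (-2)·(1, 2, 3) = (-8, 14, -5).

(-8, 14, -5)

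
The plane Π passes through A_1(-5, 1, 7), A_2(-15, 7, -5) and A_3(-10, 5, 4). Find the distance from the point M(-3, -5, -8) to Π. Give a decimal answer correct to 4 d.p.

A_1A_2 = (-10, 6, -12), A_1A_3 = (-5, 4, -3); a normal to Π is A_1A_2 × A_1A_3 = (30, 30, -10).
Using A_1: Π has equation 30x + 30y - 10z = -190.
n·M − d = (30)·(-3) + (30)·(-5) + (-10)·(-8) − (-190) = 30; |n| = √1900.
Distance = |30| / √1900 = 30/√1900 ≈ 0.6882.

0.6882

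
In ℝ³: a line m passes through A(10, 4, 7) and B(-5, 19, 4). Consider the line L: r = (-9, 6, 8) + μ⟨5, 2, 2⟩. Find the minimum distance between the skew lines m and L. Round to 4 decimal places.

6.7762

A direction vector for m is B − A = (-15, 15, -3).
Common perpendicular direction n = (-15, 15, -3) × (5, 2, 2) = (36, 15, -105).
With w = (-9, 6, 8) − (10, 4, 7) = (-19, 2, 1), w · n = -759.
Distance = |w · n| / |n| = |-759| / √12546 ≈ 6.7762.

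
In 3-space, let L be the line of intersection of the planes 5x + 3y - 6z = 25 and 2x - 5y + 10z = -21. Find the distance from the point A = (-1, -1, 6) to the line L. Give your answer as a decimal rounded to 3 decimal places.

8.591

Direction of L: (5, 3, -6) × (2, -5, 10) = (0, -62, -31).
A point on L: solving the two plane equations with y = 7 gives (2, 7, 1).
Taking (2, 7, 1) on L with direction v = (0, -62, -31): w = A − (2, 7, 1) = (-3, -8, 5), and w × v = (558, -93, 186).
Distance = |w × v| / |v| = √354609 / √4805 ≈ 8.591.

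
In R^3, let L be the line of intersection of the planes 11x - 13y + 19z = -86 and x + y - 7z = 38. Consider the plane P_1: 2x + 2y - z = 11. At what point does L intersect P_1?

(2, 1, -5)

Direction of L: (11, -13, 19) × (1, 1, -7) = (72, 96, 24).
A point on L: solving the two plane equations with x = -1 gives (-1, -3, -6).
Substitute r = (-1, -3, -6) + t(72, 96, 24) into the plane: -2 + 312t = 11, so t = 1/24.
Intersection: (-1, -3, -6) + (1/24)·(72, 96, 24) = (2, 1, -5).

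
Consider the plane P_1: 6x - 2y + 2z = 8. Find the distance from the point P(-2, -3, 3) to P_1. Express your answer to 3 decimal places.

1.206

n·P − d = (6)·(-2) + (-2)·(-3) + (2)·(3) − 8 = -8; |n| = √44.
Distance = |-8| / √44 = 8/√44 ≈ 1.206.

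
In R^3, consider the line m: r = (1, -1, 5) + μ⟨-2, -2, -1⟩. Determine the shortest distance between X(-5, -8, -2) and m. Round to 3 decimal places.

Taking (1, -1, 5) on m with direction v = (-2, -2, -1): w = X − (1, -1, 5) = (-6, -7, -7), and w × v = (-7, 8, -2).
Distance = |w × v| / |v| = √117 / √9 ≈ 3.606.

3.606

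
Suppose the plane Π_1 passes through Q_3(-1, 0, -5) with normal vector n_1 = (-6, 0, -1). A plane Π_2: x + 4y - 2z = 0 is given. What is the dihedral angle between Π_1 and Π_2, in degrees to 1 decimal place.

Π_1: n_1·r = n_1·Q_3 gives -6x - z = 11.
cos θ = |n₁·n₂| / (|n₁||n₂|) = |-4| / (√37 · √21).
θ = arccos(0.14350) ≈ 81.7°.

81.7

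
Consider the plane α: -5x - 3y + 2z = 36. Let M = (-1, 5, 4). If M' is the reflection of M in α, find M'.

(-11, -1, 8)

λ = (n·M − d)/|n|² = (-2 − 36)/38 = -1.
Reflection = M − 2λn = (-1, 5, 4) − (-2)·(-5, -3, 2) = (-11, -1, 8).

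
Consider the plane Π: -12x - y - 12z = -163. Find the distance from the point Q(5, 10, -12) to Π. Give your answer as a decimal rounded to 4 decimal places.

13.9412

n·Q − d = (-12)·(5) + (-1)·(10) + (-12)·(-12) − (-163) = 237; |n| = √289.
Distance = |237| / √289 = 237/√289 ≈ 13.9412.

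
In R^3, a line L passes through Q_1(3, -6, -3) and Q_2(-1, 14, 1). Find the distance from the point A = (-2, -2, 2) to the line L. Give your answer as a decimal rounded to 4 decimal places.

5.7155

A direction vector for L is Q_2 − Q_1 = (-4, 20, 4).
Taking (3, -6, -3) on L with direction v = (-4, 20, 4): w = A − (3, -6, -3) = (-5, 4, 5), and w × v = (-84, 0, -84).
Distance = |w × v| / |v| = √14112 / √432 ≈ 5.7155.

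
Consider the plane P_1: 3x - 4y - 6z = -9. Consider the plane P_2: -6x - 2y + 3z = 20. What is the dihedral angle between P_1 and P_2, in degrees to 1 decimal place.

cos θ = |n₁·n₂| / (|n₁||n₂|) = |-28| / (√61 · √49).
θ = arccos(0.51215) ≈ 59.2°.

59.2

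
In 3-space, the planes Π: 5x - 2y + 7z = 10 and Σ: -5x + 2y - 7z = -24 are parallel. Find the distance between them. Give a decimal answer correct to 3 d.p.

Rescale Σ by 1/(-1): 5x - 2y + 7z = 24. Then distance = |10 − 24| / √78 ≈ 1.585.

1.585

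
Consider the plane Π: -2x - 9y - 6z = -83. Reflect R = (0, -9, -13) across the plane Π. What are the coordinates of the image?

(8, 27, 11)

λ = (n·R − d)/|n|² = (159 − (-83))/121 = 2.
Reflection = R − 2λn = (0, -9, -13) − 4·(-2, -9, -6) = (8, 27, 11).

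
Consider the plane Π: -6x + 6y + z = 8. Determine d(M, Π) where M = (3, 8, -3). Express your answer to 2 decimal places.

n·M − d = (-6)·(3) + (6)·(8) + (1)·(-3) − 8 = 19; |n| = √73.
Distance = |19| / √73 = 19/√73 ≈ 2.22.

2.22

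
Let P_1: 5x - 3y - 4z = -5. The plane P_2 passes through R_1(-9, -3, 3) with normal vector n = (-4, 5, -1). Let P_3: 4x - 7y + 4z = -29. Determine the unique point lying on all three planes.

P_2: n·r = n·R_1 gives -4x + 5y - z = 18.
Solving the 3×3 linear system 5x - 3y - 4z = -5, -4x + 5y - z = 18, 4x - 7y + 4z = -29 (e.g. by elimination or Cramer's rule, determinant = -3) gives (4, 7, 1).

(4, 7, 1)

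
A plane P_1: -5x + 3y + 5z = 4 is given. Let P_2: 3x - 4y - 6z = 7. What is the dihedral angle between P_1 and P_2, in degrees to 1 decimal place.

cos θ = |n₁·n₂| / (|n₁||n₂|) = |-57| / (√59 · √61).
θ = arccos(0.95013) ≈ 18.2°.

18.2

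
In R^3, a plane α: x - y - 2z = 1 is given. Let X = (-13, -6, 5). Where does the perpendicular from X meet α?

(-10, -9, -1)

Foot = X − λn with λ = (n·X − d)/|n|² = (-17 − 1)/6 = -3.
Foot = (-13, -6, 5) − (-3)·(1, -1, -2) = (-10, -9, -1).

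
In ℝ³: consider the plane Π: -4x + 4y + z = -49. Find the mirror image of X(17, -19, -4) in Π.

λ = (n·X − d)/|n|² = (-148 − (-49))/33 = -3.
Reflection = X − 2λn = (17, -19, -4) − (-6)·(-4, 4, 1) = (-7, 5, 2).

(-7, 5, 2)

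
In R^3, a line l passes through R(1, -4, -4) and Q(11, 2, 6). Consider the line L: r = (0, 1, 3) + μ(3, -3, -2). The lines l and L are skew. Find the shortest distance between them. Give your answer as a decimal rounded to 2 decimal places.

A direction vector for l is Q − R = (10, 6, 10).
Common perpendicular direction n = (10, 6, 10) × (3, -3, -2) = (18, 50, -48).
With w = (0, 1, 3) − (1, -4, -4) = (-1, 5, 7), w · n = -104.
Distance = |w · n| / |n| = |-104| / √5128 ≈ 1.45.

1.45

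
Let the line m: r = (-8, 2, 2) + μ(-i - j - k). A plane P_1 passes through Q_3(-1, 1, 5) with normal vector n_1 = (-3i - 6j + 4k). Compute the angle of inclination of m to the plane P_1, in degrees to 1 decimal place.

P_1: n_1·r = n_1·Q_3 gives -3x - 6y + 4z = 17.
sin θ = |n·v| / (|n||v|) = |5| / (√61 · √3) = 0.36961.
θ ≈ 21.7°.

21.7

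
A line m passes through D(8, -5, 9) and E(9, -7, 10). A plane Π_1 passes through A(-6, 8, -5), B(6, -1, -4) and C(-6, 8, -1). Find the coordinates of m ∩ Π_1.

(6, -1, 7)

A direction vector for m is E − D = (1, -2, 1).
AB = (12, -9, 1), AC = (0, 0, 4); a normal to Π_1 is AB × AC = (-36, -48, 0).
Using A: Π_1 has equation -36x - 48y = -168.
Substitute r = (8, -5, 9) + t(1, -2, 1) into the plane: -48 + 60t = -168, so t = -2.
Intersection: (8, -5, 9) + (-2)·(1, -2, 1) = (6, -1, 7).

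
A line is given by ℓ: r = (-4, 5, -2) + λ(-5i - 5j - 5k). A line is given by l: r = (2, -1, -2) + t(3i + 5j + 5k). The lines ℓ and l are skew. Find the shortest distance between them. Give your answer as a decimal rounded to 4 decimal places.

Common perpendicular direction n = (-5, -5, -5) × (3, 5, 5) = (0, 10, -10).
With w = (2, -1, -2) − (-4, 5, -2) = (6, -6, 0), w · n = -60.
Distance = |w · n| / |n| = |-60| / √200 ≈ 4.2426.

4.2426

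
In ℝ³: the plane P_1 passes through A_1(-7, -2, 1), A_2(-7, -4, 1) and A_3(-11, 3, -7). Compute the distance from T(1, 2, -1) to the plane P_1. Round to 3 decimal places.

8.050

A_1A_2 = (0, -2, 0), A_1A_3 = (-4, 5, -8); a normal to P_1 is A_1A_2 × A_1A_3 = (16, 0, -8).
Using A_1: P_1 has equation 16x - 8z = -120.
n·T − d = (16)·(1) + (0)·(2) + (-8)·(-1) − (-120) = 144; |n| = √320.
Distance = |144| / √320 = 144/√320 ≈ 8.050.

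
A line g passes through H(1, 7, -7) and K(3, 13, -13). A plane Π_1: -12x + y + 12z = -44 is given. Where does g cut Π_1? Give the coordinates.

A direction vector for g is K − H = (2, 6, -6).
Substitute r = (1, 7, -7) + t(2, 6, -6) into the plane: -89 + (-90)t = -44, so t = -1/2.
Intersection: (1, 7, -7) + (-1/2)·(2, 6, -6) = (0, 4, -4).

(0, 4, -4)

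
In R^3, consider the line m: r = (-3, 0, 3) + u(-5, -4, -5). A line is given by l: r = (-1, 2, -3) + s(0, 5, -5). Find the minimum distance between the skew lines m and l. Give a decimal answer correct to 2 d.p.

3.32

Common perpendicular direction n = (-5, -4, -5) × (0, 5, -5) = (45, -25, -25).
With w = (-1, 2, -3) − (-3, 0, 3) = (2, 2, -6), w · n = 190.
Distance = |w · n| / |n| = |190| / √3275 ≈ 3.32.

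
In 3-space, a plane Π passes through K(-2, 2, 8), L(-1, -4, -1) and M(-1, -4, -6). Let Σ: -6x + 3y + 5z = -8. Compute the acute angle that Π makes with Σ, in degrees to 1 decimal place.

KL = (1, -6, -9), KM = (1, -6, -14); a normal to Π is KL × KM = (30, 5, 0).
Using K: Π has equation 30x + 5y = -50.
cos θ = |n₁·n₂| / (|n₁||n₂|) = |-165| / (√925 · √70).
θ = arccos(0.64843) ≈ 49.6°.

49.6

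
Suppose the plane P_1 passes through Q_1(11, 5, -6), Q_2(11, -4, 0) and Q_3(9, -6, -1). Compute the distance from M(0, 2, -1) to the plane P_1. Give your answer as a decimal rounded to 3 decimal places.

9.453

Q_1Q_2 = (0, -9, 6), Q_1Q_3 = (-2, -11, 5); a normal to P_1 is Q_1Q_2 × Q_1Q_3 = (21, -12, -18).
Using Q_1: P_1 has equation 21x - 12y - 18z = 279.
n·M − d = (21)·(0) + (-12)·(2) + (-18)·(-1) − 279 = -285; |n| = √909.
Distance = |-285| / √909 = 285/√909 ≈ 9.453.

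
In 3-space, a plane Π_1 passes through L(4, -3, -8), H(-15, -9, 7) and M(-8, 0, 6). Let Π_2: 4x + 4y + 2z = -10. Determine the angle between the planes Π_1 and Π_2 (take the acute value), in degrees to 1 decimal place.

69.2

LH = (-19, -6, 15), LM = (-12, 3, 14); a normal to Π_1 is LH × LM = (-129, 86, -129).
Using L: Π_1 has equation -129x + 86y - 129z = 258.
cos θ = |n₁·n₂| / (|n₁||n₂|) = |-430| / (√40678 · √36).
θ = arccos(0.35533) ≈ 69.2°.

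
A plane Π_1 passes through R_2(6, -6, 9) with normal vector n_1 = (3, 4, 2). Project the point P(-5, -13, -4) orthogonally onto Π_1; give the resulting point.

Π_1: n_1·r = n_1·R_2 gives 3x + 4y + 2z = 12.
Foot = P − λn with λ = (n·P − d)/|n|² = (-75 − 12)/29 = -3.
Foot = (-5, -13, -4) − (-3)·(3, 4, 2) = (4, -1, 2).

(4, -1, 2)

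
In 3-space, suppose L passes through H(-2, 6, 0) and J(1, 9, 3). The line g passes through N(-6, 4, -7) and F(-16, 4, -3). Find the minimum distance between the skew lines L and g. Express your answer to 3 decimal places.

3.284

A direction vector for L is J − H = (3, 3, 3).
A direction vector for g is F − N = (-10, 0, 4).
Common perpendicular direction n = (3, 3, 3) × (-10, 0, 4) = (12, -42, 30).
With w = (-6, 4, -7) − (-2, 6, 0) = (-4, -2, -7), w · n = -174.
Distance = |w · n| / |n| = |-174| / √2808 ≈ 3.284.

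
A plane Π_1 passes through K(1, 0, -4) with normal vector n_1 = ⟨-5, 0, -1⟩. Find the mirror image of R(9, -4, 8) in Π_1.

Π_1: n_1·r = n_1·K gives -5x - z = -1.
λ = (n·R − d)/|n|² = (-53 − (-1))/26 = -2.
Reflection = R − 2λn = (9, -4, 8) − (-4)·(-5, 0, -1) = (-11, -4, 4).

(-11, -4, 4)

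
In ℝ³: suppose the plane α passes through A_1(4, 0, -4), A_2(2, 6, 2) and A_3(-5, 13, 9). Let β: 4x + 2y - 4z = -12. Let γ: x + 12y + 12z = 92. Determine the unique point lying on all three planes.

A_1A_2 = (-2, 6, 6), A_1A_3 = (-9, 13, 13); a normal to α is A_1A_2 × A_1A_3 = (0, -28, 28).
Using A_1: α has equation -28y + 28z = -112.
Solving the 3×3 linear system -28y + 28z = -112, 4x + 2y - 4z = -12, x + 12y + 12z = 92 (e.g. by elimination or Cramer's rule, determinant = 2744) gives (-4, 6, 2).

(-4, 6, 2)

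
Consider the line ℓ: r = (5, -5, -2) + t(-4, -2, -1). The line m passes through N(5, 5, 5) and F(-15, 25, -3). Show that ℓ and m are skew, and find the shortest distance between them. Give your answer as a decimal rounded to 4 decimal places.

7.6277

A direction vector for m is F − N = (-20, 20, -8).
Common perpendicular direction n = (-4, -2, -1) × (-20, 20, -8) = (36, -12, -120).
With w = (5, 5, 5) − (5, -5, -2) = (0, 10, 7), w · n = -960.
Since n ≠ 0 the lines are not parallel, and w · n = -960 ≠ 0 so they do not intersect; hence they are skew.
Distance = |w · n| / |n| = |-960| / √15840 ≈ 7.6277.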